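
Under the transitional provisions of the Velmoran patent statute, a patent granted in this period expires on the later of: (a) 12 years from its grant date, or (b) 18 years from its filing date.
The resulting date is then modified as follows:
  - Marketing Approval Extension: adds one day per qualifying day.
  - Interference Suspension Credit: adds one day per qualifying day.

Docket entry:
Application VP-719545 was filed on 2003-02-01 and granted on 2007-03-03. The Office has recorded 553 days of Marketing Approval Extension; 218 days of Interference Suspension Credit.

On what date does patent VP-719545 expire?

(a) grant + 12 years → 3 March 2019.
(b) filing + 18 years → 1 February 2021.
Later of the two: 1 February 2021.
Marketing Approval Extension: +553 days → 8 August 2022.
Interference Suspension Credit: +218 days → 14 March 2023.

March 14, 2023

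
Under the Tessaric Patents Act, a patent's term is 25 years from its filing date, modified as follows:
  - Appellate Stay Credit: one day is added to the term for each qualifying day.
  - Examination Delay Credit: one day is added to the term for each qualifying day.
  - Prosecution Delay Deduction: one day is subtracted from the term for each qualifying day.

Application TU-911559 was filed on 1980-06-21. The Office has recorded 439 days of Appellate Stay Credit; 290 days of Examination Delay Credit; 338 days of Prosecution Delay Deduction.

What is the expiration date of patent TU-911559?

2006-07-17

Base term: filing date + 25 years → 21 June 2005.
Appellate Stay Credit: +439 days → 3 September 2006.
Examination Delay Credit: +290 days → 20 June 2007.
Prosecution Delay Deduction: −338 days → 17 July 2006.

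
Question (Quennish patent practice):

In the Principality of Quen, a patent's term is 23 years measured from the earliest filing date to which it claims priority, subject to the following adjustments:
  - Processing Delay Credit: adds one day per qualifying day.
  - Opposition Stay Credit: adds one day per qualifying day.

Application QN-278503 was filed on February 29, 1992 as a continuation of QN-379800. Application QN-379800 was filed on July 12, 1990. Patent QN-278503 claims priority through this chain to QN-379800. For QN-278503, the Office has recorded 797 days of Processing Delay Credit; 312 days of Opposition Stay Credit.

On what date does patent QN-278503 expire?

Earliest priority filing: 12 July 1990.
Base term: 12 July 1990 + 23 years → 12 July 2013.
Processing Delay Credit: +797 days → 17 September 2015.
Opposition Stay Credit: +312 days → 25 July 2016.

2016-07-25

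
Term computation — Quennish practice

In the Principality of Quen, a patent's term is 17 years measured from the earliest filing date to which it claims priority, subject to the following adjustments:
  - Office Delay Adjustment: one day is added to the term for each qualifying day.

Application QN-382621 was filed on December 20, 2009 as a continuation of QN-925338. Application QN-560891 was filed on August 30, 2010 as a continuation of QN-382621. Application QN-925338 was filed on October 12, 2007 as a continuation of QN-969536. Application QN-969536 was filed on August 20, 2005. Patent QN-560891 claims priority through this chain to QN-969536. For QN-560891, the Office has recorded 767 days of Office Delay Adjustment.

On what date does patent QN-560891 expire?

Earliest priority filing: 20 August 2005.
Base term: 20 August 2005 + 17 years → 20 August 2022.
Office Delay Adjustment: +767 days → 25 September 2024.

September 25, 2024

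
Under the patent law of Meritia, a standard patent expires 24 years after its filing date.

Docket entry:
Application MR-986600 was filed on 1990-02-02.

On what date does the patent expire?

2014-02-02

Filing date + 24 years → 2 February 2014.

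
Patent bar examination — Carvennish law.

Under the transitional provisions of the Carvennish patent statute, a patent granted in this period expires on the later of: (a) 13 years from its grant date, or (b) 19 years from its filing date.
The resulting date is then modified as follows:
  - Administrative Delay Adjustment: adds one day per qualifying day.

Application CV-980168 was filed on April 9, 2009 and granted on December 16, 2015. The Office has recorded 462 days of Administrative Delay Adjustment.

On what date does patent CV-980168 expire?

March 23, 2030

(a) grant + 13 years → 16 December 2028.
(b) filing + 19 years → 9 April 2028.
Later of the two: 16 December 2028.
Administrative Delay Adjustment: +462 days → 23 March 2030.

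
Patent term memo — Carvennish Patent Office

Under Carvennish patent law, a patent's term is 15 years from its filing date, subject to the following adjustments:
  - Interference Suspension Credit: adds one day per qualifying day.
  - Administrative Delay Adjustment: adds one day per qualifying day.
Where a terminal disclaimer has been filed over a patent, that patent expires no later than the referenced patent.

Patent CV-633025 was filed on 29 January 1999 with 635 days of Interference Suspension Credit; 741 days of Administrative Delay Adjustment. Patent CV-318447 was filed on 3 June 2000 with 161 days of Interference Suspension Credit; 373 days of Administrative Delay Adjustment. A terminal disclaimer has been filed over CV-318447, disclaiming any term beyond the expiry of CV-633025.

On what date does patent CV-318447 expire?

2016-11-18

Natural term of CV-318447:
  Base: filing + 15 years → 3 June 2015.
  Interference Suspension Credit: +161 days → 11 November 2015.
  Administrative Delay Adjustment: +373 days → 18 November 2016.
Expiry of referenced patent CV-633025:
  Base: filing + 15 years → 29 January 2014.
  Interference Suspension Credit: +635 days → 26 October 2015.
  Administrative Delay Adjustment: +741 days → 5 November 2017.
Terminal disclaimer: CV-318447 expires on the earlier of 18 November 2016 and 5 November 2017.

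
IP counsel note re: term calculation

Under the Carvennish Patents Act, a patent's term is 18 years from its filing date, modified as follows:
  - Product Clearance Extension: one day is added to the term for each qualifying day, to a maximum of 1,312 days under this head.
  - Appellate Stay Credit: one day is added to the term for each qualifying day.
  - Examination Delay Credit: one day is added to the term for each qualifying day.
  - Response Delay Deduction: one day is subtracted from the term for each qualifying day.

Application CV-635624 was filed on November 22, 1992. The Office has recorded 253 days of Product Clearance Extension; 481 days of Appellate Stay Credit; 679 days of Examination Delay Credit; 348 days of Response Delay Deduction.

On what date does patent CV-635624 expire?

Base term: filing date + 18 years → 22 November 2010.
Product Clearance Extension: 253 days (within the 1312-day cap) → +253 days → 2 August 2011.
Appellate Stay Credit: +481 days → 25 November 2012.
Examination Delay Credit: +679 days → 5 October 2014.
Response Delay Deduction: −348 days → 22 October 2013.

2013-10-22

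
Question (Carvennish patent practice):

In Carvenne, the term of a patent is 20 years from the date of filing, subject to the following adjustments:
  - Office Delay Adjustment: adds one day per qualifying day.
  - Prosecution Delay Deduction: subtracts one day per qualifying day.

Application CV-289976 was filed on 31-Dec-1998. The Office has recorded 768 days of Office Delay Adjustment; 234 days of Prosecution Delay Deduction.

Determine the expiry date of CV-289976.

2020-06-17

Base term: filing date + 20 years → 31 December 2018.
Office Delay Adjustment: +768 days → 6 February 2021.
Prosecution Delay Deduction: −234 days → 17 June 2020.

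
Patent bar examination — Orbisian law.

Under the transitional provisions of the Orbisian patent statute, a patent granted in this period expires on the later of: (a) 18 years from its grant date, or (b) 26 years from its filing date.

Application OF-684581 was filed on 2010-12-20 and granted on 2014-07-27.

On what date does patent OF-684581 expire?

December 20, 2036

(a) grant + 18 years → 27 July 2032.
(b) filing + 26 years → 20 December 2036.
Later of the two: 20 December 2036.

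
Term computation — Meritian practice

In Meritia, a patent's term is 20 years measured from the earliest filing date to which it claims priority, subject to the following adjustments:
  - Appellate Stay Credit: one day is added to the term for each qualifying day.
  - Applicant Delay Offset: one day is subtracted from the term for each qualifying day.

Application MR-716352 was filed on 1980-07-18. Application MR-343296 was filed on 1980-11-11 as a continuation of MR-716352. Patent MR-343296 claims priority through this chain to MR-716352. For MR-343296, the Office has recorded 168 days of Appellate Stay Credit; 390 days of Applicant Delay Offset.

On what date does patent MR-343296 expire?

1999-12-09

Earliest priority filing: 18 July 1980.
Base term: 18 July 1980 + 20 years → 18 July 2000.
Appellate Stay Credit: +168 days → 2 January 2001.
Applicant Delay Offset: −390 days → 9 December 1999.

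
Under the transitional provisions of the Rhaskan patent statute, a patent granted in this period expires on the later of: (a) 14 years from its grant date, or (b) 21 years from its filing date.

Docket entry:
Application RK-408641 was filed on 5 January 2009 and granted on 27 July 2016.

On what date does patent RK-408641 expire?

(a) grant + 14 years → 27 July 2030.
(b) filing + 21 years → 5 January 2030.
Later of the two: 27 July 2030.

July 27, 2030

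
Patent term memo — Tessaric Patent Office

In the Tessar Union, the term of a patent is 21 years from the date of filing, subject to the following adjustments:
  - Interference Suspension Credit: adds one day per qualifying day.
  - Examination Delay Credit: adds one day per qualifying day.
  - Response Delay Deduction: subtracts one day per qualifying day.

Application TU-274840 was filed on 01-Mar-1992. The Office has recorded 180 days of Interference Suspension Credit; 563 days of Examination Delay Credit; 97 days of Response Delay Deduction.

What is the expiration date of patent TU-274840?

Base term: filing date + 21 years → 1 March 2013.
Interference Suspension Credit: +180 days → 28 August 2013.
Examination Delay Credit: +563 days → 14 March 2015.
Response Delay Deduction: −97 days → 7 December 2014.

December 7, 2014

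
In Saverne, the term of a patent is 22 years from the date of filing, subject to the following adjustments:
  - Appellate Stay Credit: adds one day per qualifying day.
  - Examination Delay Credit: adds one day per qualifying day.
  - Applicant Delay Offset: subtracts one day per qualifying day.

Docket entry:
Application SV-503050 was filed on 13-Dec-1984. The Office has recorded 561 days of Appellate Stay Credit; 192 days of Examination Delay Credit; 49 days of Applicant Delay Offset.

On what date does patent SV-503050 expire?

Base term: filing date + 22 years → 13 December 2006.
Appellate Stay Credit: +561 days → 26 June 2008.
Examination Delay Credit: +192 days → 4 January 2009.
Applicant Delay Offset: −49 days → 16 November 2008.

November 16, 2008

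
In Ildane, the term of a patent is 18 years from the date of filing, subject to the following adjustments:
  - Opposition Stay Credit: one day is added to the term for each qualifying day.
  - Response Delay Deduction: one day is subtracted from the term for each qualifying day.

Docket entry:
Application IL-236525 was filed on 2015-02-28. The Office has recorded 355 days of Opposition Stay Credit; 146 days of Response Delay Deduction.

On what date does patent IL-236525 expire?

Base term: filing date + 18 years → 28 February 2033.
Opposition Stay Credit: +355 days → 18 February 2034.
Response Delay Deduction: −146 days → 25 September 2033.

September 25, 2033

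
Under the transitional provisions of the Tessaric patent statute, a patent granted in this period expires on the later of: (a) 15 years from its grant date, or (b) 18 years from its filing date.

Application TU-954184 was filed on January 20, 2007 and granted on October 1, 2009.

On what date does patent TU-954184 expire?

(a) grant + 15 years → 1 October 2024.
(b) filing + 18 years → 20 January 2025.
Later of the two: 20 January 2025.

2025-01-20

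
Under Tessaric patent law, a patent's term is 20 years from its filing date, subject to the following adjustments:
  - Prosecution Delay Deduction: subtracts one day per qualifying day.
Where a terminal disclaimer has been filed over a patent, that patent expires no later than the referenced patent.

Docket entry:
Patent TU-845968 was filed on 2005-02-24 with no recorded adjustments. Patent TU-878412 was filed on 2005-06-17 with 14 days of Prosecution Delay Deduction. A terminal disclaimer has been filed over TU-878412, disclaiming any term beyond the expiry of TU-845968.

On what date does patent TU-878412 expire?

2025-02-24

Natural term of TU-878412:
  Base: filing + 20 years → 17 June 2025.
  Prosecution Delay Deduction: −14 days → 3 June 2025.
Expiry of referenced patent TU-845968:
  Base: filing + 20 years → 24 February 2025.
Terminal disclaimer: TU-878412 expires on the earlier of 3 June 2025 and 24 February 2025.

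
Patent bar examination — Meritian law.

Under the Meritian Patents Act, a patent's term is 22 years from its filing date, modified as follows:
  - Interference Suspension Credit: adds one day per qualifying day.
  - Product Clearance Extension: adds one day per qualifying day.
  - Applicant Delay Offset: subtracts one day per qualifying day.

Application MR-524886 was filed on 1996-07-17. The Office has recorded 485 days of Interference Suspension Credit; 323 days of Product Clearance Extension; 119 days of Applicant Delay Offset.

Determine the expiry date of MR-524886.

2020-06-05

Base term: filing date + 22 years → 17 July 2018.
Interference Suspension Credit: +485 days → 14 November 2019.
Product Clearance Extension: +323 days → 2 October 2020.
Applicant Delay Offset: −119 days → 5 June 2020.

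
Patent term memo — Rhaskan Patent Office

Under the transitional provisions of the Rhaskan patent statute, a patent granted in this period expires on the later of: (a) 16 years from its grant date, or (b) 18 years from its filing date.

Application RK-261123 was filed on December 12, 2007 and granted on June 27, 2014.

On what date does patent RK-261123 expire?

(a) grant + 16 years → 27 June 2030.
(b) filing + 18 years → 12 December 2025.
Later of the two: 27 June 2030.

2030-06-27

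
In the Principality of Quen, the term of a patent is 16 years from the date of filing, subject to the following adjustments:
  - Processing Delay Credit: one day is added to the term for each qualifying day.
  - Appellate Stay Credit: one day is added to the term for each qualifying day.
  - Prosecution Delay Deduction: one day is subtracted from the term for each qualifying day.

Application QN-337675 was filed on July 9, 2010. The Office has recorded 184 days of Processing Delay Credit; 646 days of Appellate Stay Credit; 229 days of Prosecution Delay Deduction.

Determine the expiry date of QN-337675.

2028-03-01

Base term: filing date + 16 years → 9 July 2026.
Processing Delay Credit: +184 days → 9 January 2027.
Appellate Stay Credit: +646 days → 16 October 2028.
Prosecution Delay Deduction: −229 days → 1 March 2028.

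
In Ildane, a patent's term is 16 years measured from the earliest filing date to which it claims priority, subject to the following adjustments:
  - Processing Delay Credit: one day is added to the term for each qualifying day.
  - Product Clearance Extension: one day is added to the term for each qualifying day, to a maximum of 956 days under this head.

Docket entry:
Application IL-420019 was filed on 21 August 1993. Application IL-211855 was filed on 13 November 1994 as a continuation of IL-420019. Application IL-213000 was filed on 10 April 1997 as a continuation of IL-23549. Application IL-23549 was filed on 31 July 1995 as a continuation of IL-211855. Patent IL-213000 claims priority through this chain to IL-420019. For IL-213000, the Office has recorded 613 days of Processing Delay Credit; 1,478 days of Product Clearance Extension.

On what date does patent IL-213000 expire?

Earliest priority filing: 21 August 1993.
Base term: 21 August 1993 + 16 years → 21 August 2009.
Processing Delay Credit: +613 days → 26 April 2011.
Product Clearance Extension: 1478 days claimed exceeds the 956-day cap, so +956 days → 7 December 2013.

December 7, 2013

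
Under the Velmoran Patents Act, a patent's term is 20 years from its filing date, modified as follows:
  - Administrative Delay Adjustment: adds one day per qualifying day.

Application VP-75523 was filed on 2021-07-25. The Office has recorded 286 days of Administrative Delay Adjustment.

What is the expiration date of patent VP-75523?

Base term: filing date + 20 years → 25 July 2041.
Administrative Delay Adjustment: +286 days → 7 May 2042.

2042-05-07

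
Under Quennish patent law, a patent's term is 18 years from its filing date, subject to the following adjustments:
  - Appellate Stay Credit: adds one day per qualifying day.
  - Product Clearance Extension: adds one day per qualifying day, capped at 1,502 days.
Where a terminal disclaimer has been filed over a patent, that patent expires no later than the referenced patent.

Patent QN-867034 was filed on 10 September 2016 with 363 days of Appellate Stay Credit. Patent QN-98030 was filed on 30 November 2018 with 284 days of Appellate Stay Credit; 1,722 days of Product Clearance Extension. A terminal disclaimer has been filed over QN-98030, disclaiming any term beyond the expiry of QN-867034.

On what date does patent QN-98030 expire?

September 8, 2035

Natural term of QN-98030:
  Base: filing + 18 years → 30 November 2036.
  Appellate Stay Credit: +284 days → 10 September 2037.
  Product Clearance Extension: 1722 days claimed exceeds the 1502-day cap, so +1502 days → 21 October 2041.
Expiry of referenced patent QN-867034:
  Base: filing + 18 years → 10 September 2034.
  Appellate Stay Credit: +363 days → 8 September 2035.
Terminal disclaimer: QN-98030 expires on the earlier of 21 October 2041 and 8 September 2035.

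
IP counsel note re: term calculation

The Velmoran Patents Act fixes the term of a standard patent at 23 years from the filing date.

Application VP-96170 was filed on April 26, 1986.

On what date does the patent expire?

Filing date + 23 years → 26 April 2009.

2009-04-26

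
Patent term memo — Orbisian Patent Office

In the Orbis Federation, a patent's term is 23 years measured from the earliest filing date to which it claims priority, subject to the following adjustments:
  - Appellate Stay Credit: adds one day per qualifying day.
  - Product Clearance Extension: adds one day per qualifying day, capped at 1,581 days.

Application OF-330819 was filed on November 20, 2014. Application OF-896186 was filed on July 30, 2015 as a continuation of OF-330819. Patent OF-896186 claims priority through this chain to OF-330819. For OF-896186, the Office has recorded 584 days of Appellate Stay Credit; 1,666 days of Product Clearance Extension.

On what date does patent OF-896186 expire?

Earliest priority filing: 20 November 2014.
Base term: 20 November 2014 + 23 years → 20 November 2037.
Appellate Stay Credit: +584 days → 27 June 2039.
Product Clearance Extension: 1666 days claimed exceeds the 1581-day cap, so +1581 days → 25 October 2043.

October 25, 2043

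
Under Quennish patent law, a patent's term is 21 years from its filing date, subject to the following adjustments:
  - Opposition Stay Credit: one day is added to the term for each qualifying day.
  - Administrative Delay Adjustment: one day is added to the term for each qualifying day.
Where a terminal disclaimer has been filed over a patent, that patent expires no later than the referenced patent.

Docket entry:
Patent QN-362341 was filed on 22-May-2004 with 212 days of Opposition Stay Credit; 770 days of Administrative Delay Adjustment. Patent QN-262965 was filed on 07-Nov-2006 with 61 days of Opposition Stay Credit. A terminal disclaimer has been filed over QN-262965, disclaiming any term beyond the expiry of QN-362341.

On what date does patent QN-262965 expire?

2028-01-07

Natural term of QN-262965:
  Base: filing + 21 years → 7 November 2027.
  Opposition Stay Credit: +61 days → 7 January 2028.
Expiry of referenced patent QN-362341:
  Base: filing + 21 years → 22 May 2025.
  Opposition Stay Credit: +212 days → 20 December 2025.
  Administrative Delay Adjustment: +770 days → 29 January 2028.
Terminal disclaimer: QN-262965 expires on the earlier of 7 January 2028 and 29 January 2028.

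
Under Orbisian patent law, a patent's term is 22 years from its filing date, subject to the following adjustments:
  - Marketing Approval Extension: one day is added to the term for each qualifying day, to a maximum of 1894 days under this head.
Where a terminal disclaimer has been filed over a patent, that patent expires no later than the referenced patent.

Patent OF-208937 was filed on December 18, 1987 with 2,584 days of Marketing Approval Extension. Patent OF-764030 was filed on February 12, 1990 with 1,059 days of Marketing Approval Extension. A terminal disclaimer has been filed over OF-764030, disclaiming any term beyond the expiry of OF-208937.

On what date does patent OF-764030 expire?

January 6, 2015

Natural term of OF-764030:
  Base: filing + 22 years → 12 February 2012.
  Marketing Approval Extension: 1059 days (within the 1894-day cap) → +1059 days → 6 January 2015.
Expiry of referenced patent OF-208937:
  Base: filing + 22 years → 18 December 2009.
  Marketing Approval Extension: 2584 days claimed exceeds the 1894-day cap, so +1894 days → 24 February 2015.
Terminal disclaimer: OF-764030 expires on the earlier of 6 January 2015 and 24 February 2015.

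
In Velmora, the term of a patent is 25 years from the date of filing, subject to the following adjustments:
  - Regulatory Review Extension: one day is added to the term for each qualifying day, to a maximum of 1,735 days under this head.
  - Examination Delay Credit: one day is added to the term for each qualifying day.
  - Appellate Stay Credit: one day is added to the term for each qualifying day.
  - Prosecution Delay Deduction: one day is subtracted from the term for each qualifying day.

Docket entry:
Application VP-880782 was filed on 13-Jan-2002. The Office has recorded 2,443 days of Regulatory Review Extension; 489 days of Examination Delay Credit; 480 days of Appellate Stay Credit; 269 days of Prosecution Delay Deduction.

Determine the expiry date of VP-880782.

Base term: filing date + 25 years → 13 January 2027.
Regulatory Review Extension: 2443 days claimed exceeds the 1735-day cap, so +1735 days → 14 October 2031.
Examination Delay Credit: +489 days → 14 February 2033.
Appellate Stay Credit: +480 days → 9 June 2034.
Prosecution Delay Deduction: −269 days → 13 September 2033.

September 13, 2033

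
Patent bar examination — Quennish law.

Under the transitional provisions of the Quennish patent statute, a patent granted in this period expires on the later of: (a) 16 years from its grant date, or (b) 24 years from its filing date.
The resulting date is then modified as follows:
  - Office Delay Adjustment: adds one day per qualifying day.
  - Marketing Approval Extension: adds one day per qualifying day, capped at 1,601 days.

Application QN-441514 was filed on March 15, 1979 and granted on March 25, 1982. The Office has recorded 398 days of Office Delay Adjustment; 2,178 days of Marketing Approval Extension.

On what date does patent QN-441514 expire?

2008-09-03

(a) grant + 16 years → 25 March 1998.
(b) filing + 24 years → 15 March 2003.
Later of the two: 15 March 2003.
Office Delay Adjustment: +398 days → 16 April 2004.
Marketing Approval Extension: 2178 days claimed exceeds the 1601-day cap, so +1601 days → 3 September 2008.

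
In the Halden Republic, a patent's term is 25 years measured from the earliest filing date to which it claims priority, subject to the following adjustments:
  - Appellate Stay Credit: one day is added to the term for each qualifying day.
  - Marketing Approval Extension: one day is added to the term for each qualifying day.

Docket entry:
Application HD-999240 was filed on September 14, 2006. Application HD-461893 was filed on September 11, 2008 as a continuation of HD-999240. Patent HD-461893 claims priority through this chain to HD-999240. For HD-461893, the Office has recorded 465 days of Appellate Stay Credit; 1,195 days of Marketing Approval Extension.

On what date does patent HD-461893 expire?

2036-03-31

Earliest priority filing: 14 September 2006.
Base term: 14 September 2006 + 25 years → 14 September 2031.
Appellate Stay Credit: +465 days → 22 December 2032.
Marketing Approval Extension: +1195 days → 31 March 2036.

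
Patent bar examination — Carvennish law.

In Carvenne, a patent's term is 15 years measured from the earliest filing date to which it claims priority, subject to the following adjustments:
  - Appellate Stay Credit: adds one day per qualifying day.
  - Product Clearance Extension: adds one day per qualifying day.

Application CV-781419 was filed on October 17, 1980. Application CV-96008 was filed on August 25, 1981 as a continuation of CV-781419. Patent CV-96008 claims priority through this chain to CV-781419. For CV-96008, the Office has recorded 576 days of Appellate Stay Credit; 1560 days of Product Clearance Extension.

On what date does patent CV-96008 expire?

August 22, 2001

Earliest priority filing: 17 October 1980.
Base term: 17 October 1980 + 15 years → 17 October 1995.
Appellate Stay Credit: +576 days → 15 May 1997.
Product Clearance Extension: +1560 days → 22 August 2001.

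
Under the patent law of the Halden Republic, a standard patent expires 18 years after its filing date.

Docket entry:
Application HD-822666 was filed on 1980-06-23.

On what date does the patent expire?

1998-06-23

Filing date + 18 years → 23 June 1998.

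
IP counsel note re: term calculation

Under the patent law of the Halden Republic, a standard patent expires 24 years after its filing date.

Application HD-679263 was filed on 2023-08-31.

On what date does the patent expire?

Filing date + 24 years → 31 August 2047.

2047-08-31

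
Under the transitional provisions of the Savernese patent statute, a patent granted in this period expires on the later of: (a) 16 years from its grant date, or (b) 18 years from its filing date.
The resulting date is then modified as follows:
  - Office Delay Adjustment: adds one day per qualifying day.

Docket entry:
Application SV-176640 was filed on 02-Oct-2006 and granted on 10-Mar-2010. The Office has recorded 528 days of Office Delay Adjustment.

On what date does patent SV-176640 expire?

2027-08-20

(a) grant + 16 years → 10 March 2026.
(b) filing + 18 years → 2 October 2024.
Later of the two: 10 March 2026.
Office Delay Adjustment: +528 days → 20 August 2027.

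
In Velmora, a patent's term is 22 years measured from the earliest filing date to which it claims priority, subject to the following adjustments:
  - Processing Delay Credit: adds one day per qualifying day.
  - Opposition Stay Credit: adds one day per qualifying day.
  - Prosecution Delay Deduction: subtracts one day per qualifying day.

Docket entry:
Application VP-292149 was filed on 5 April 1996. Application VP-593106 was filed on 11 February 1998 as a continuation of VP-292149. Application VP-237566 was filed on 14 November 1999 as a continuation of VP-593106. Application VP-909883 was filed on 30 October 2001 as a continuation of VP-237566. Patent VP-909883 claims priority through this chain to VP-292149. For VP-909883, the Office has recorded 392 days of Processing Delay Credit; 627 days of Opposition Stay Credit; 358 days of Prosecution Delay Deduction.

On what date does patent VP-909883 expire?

Earliest priority filing: 5 April 1996.
Base term: 5 April 1996 + 22 years → 5 April 2018.
Processing Delay Credit: +392 days → 2 May 2019.
Opposition Stay Credit: +627 days → 18 January 2021.
Prosecution Delay Deduction: −358 days → 26 January 2020.

2020-01-26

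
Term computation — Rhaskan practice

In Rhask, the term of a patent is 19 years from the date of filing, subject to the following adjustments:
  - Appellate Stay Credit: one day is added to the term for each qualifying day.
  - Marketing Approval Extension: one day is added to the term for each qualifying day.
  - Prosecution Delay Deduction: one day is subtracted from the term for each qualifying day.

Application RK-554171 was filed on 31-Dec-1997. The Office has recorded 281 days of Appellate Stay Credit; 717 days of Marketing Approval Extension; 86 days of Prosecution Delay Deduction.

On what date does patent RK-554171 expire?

July 1, 2019

Base term: filing date + 19 years → 31 December 2016.
Appellate Stay Credit: +281 days → 8 October 2017.
Marketing Approval Extension: +717 days → 25 September 2019.
Prosecution Delay Deduction: −86 days → 1 July 2019.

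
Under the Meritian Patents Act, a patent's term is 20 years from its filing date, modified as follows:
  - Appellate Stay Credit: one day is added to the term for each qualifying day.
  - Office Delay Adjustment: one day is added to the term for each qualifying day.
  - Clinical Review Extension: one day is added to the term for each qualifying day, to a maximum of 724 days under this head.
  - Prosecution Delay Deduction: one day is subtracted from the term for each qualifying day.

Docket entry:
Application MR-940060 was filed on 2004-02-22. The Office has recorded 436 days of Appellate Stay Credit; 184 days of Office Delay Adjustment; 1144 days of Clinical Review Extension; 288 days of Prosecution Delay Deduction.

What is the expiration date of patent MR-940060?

January 13, 2027

Base term: filing date + 20 years → 22 February 2024.
Appellate Stay Credit: +436 days → 3 May 2025.
Office Delay Adjustment: +184 days → 3 November 2025.
Clinical Review Extension: 1144 days claimed exceeds the 724-day cap, so +724 days → 28 October 2027.
Prosecution Delay Deduction: −288 days → 13 January 2027.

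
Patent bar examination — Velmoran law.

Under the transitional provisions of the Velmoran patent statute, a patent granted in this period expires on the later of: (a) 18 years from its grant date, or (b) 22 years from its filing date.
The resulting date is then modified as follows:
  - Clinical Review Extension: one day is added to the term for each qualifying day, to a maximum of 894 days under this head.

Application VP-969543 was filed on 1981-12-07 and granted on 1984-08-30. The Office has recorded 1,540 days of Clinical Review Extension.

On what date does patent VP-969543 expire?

(a) grant + 18 years → 30 August 2002.
(b) filing + 22 years → 7 December 2003.
Later of the two: 7 December 2003.
Clinical Review Extension: 1540 days claimed exceeds the 894-day cap, so +894 days → 19 May 2006.

May 19, 2006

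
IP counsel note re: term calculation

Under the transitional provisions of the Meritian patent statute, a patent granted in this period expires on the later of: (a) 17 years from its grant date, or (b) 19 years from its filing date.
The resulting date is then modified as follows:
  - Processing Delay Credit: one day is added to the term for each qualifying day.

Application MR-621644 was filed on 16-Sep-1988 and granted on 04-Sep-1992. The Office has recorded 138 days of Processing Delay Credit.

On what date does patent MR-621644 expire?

2010-01-20

(a) grant + 17 years → 4 September 2009.
(b) filing + 19 years → 16 September 2007.
Later of the two: 4 September 2009.
Processing Delay Credit: +138 days → 20 January 2010.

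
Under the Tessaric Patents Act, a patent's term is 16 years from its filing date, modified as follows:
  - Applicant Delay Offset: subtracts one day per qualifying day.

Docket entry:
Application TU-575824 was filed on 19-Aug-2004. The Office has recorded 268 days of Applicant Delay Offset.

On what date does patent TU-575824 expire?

Base term: filing date + 16 years → 19 August 2020.
Applicant Delay Offset: −268 days → 25 November 2019.

2019-11-25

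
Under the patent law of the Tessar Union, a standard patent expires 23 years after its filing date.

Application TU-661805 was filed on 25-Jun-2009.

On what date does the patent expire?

2032-06-25

Filing date + 23 years → 25 June 2032.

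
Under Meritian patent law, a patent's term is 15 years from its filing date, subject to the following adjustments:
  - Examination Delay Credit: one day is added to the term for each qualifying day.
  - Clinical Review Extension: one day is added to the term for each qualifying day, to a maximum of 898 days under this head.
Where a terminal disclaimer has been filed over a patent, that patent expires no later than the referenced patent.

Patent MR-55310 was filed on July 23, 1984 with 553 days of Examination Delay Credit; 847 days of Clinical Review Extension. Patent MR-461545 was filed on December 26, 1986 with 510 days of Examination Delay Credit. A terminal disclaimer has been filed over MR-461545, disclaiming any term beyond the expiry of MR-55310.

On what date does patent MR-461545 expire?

Natural term of MR-461545:
  Base: filing + 15 years → 26 December 2001.
  Examination Delay Credit: +510 days → 20 May 2003.
Expiry of referenced patent MR-55310:
  Base: filing + 15 years → 23 July 1999.
  Examination Delay Credit: +553 days → 26 January 2001.
  Clinical Review Extension: 847 days (within the 898-day cap) → +847 days → 23 May 2003.
Terminal disclaimer: MR-461545 expires on the earlier of 20 May 2003 and 23 May 2003.

2003-05-20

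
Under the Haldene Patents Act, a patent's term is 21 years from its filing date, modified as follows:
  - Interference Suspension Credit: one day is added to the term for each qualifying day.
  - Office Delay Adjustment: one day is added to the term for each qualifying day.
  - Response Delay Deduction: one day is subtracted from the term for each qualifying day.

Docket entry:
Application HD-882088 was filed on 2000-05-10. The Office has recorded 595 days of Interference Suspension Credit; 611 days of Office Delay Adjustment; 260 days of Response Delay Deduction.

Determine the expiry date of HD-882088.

Base term: filing date + 21 years → 10 May 2021.
Interference Suspension Credit: +595 days → 26 December 2022.
Office Delay Adjustment: +611 days → 28 August 2024.
Response Delay Deduction: −260 days → 12 December 2023.

2023-12-12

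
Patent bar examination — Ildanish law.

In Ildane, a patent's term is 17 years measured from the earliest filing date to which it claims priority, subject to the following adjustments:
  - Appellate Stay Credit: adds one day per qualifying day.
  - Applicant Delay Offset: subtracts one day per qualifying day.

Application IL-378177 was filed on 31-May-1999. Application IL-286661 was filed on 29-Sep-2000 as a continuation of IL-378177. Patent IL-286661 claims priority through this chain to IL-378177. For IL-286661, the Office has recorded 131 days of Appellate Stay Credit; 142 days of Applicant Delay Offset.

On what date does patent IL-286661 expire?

Earliest priority filing: 31 May 1999.
Base term: 31 May 1999 + 17 years → 31 May 2016.
Appellate Stay Credit: +131 days → 9 October 2016.
Applicant Delay Offset: −142 days → 20 May 2016.

2016-05-20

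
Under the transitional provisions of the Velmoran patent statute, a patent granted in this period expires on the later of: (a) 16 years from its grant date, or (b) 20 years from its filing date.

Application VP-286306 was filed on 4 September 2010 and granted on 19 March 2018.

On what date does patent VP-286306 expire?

(a) grant + 16 years → 19 March 2034.
(b) filing + 20 years → 4 September 2030.
Later of the two: 19 March 2034.

March 19, 2034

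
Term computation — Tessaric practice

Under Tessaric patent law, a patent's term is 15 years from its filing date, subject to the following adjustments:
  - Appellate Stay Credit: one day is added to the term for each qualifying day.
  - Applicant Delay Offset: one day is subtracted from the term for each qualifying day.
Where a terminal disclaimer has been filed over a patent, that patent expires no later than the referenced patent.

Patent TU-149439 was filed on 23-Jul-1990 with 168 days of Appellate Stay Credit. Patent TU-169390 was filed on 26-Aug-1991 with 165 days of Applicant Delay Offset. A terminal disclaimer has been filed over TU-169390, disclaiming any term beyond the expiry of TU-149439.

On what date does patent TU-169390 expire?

Natural term of TU-169390:
  Base: filing + 15 years → 26 August 2006.
  Applicant Delay Offset: −165 days → 14 March 2006.
Expiry of referenced patent TU-149439:
  Base: filing + 15 years → 23 July 2005.
  Appellate Stay Credit: +168 days → 7 January 2006.
Terminal disclaimer: TU-169390 expires on the earlier of 14 March 2006 and 7 January 2006.

2006-01-07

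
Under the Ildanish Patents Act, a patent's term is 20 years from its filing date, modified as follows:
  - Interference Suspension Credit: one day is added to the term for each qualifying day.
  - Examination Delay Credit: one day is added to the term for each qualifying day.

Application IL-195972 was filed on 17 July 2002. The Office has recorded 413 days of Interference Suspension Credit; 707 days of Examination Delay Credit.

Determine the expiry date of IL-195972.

Base term: filing date + 20 years → 17 July 2022.
Interference Suspension Credit: +413 days → 3 September 2023.
Examination Delay Credit: +707 days → 10 August 2025.

August 10, 2025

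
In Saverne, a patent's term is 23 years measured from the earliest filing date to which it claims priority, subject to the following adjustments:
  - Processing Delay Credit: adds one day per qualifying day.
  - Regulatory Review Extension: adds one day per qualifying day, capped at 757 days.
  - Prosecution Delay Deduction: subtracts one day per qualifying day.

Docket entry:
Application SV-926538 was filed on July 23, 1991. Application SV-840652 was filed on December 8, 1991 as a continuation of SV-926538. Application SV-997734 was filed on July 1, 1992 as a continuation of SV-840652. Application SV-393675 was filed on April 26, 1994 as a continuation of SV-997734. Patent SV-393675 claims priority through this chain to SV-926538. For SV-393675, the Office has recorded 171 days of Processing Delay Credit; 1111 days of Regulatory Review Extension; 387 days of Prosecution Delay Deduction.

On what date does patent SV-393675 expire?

2016-01-15

Earliest priority filing: 23 July 1991.
Base term: 23 July 1991 + 23 years → 23 July 2014.
Processing Delay Credit: +171 days → 10 January 2015.
Regulatory Review Extension: 1111 days claimed exceeds the 757-day cap, so +757 days → 5 February 2017.
Prosecution Delay Deduction: −387 days → 15 January 2016.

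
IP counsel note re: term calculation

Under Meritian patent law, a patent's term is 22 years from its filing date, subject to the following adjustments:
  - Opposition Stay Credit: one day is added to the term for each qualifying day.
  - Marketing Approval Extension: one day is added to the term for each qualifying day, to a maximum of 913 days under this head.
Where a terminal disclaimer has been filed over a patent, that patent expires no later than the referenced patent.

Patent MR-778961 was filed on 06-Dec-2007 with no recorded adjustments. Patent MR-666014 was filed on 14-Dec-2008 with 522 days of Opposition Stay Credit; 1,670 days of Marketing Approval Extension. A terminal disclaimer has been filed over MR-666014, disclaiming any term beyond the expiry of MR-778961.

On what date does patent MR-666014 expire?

Natural term of MR-666014:
  Base: filing + 22 years → 14 December 2030.
  Opposition Stay Credit: +522 days → 19 May 2032.
  Marketing Approval Extension: 1670 days claimed exceeds the 913-day cap, so +913 days → 18 November 2034.
Expiry of referenced patent MR-778961:
  Base: filing + 22 years → 6 December 2029.
Terminal disclaimer: MR-666014 expires on the earlier of 18 November 2034 and 6 December 2029.

2029-12-06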